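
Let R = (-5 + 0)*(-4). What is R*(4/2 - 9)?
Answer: -140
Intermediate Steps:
R = 20 (R = -5*(-4) = 20)
R*(4/2 - 9) = 20*(4/2 - 9) = 20*(4*(1/2) - 9) = 20*(2 - 9) = 20*(-7) = -140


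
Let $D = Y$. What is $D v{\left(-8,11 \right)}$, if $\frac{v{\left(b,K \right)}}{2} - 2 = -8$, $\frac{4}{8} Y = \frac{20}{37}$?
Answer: $- \frac{480}{37} \approx -12.973$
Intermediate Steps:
$Y = \frac{40}{37}$ ($Y = 2 \cdot \frac{20}{37} = \frac{40}{37} \approx 1.0811$)
$v{\left(b,K \right)} = -12$ ($v{\left(b,K \right)} = 4 + 2 \left(-8\right) = 4 - 16 = -12$)
$D = \frac{40}{37} \approx 1.0811$
$D v{\left(-8,11 \right)} = \frac{40}{37} \left(-12\right) = - \frac{480}{37}$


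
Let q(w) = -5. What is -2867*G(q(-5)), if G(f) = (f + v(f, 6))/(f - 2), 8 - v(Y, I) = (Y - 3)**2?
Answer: -174887/7 ≈ -24984.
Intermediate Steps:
v(Y, I) = 8 - (-3 + Y)**2 (v(Y, I) = 8 - (Y - 3)**2 = 8 - (-3 + Y)**2)
G(f) = (8 + f - (-3 + f)**2)/(-2 + f) (G(f) = (f + (8 - (-3 + f)**2))/(f - 2) = (8 + f - (-3 + f)**2)/(-2 + f))
-2867*G(q(-5)) = -2867*(8 - 5 - (-3 - 5)**2)/(-2 - 5) = -2867*(8 - 5 - 1*(-8)**2)/(-7) = -(-2867)*(8 - 5 - 1*64)/7 = -(-2867)*(8 - 5 - 64)/7 = -(-2867)*(-61)/7 = -2867*61/7 = -174887/7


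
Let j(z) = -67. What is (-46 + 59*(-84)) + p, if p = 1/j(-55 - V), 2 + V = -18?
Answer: -335135/67 ≈ -5002.0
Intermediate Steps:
V = -20 (V = -2 - 18 = -20)
p = -1/67 (p = 1/(-67) = -1/67 ≈ -0.014925)
(-46 + 59*(-84)) + p = (-46 + 59*(-84)) - 1/67 = (-46 - 4956) - 1/67 = -5002 - 1/67 = -335135/67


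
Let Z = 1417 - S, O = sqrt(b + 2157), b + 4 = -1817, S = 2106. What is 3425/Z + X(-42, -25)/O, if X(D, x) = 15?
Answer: -3425/689 + 5*sqrt(21)/28 ≈ -4.1527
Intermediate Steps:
b = -1821 (b = -4 - 1817 = -1821)
O = 4*sqrt(21) (O = sqrt(-1821 + 2157) = sqrt(336) = 4*sqrt(21) ≈ 18.330)
Z = -689 (Z = 1417 - 1*2106 = 1417 - 2106 = -689)
3425/Z + X(-42, -25)/O = 3425/(-689) + 15/((4*sqrt(21))) = 3425*(-1/689) + 15*(sqrt(21)/84) = -3425/689 + 5*sqrt(21)/28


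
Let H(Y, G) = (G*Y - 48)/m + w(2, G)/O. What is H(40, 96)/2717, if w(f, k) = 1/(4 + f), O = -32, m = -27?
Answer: -6223/120384 ≈ -0.051693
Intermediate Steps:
H(Y, G) = 1021/576 - G*Y/27 (H(Y, G) = (G*Y - 48)/(-27) + 1/((4 + 2)*(-32)) = (-48 + G*Y)*(-1/27) - 1/32/6 = (16/9 - G*Y/27) + (⅙)*(-1/32) = (16/9 - G*Y/27) - 1/192 = 1021/576 - G*Y/27)
H(40, 96)/2717 = (1021/576 - 1/27*96*40)/2717 = (1021/576 - 1280/9)*(1/2717) = -80899/576*1/2717 = -6223/120384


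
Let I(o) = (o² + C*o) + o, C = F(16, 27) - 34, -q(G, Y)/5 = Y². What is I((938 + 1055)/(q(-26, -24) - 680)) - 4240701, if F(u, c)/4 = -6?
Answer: -53744539801991/12673600 ≈ -4.2407e+6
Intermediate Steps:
F(u, c) = -24 (F(u, c) = 4*(-6) = -24)
q(G, Y) = -5*Y²
C = -58 (C = -24 - 34 = -58)
I(o) = o² - 57*o (I(o) = (o² - 58*o) + o = o² - 57*o)
I((938 + 1055)/(q(-26, -24) - 680)) - 4240701 = ((938 + 1055)/(-5*(-24)² - 680))*(-57 + (938 + 1055)/(-5*(-24)² - 680)) - 4240701 = (1993/(-5*576 - 680))*(-57 + 1993/(-5*576 - 680)) - 4240701 = (1993/(-2880 - 680))*(-57 + 1993/(-2880 - 680)) - 4240701 = (1993/(-3560))*(-57 + 1993/(-3560)) - 4240701 = (1993*(-1/3560))*(-57 + 1993*(-1/3560)) - 4240701 = -1993*(-57 - 1993/3560)/3560 - 4240701 = -1993/3560*(-204913/3560) - 4240701 = 408391609/12673600 - 4240701 = -53744539801991/12673600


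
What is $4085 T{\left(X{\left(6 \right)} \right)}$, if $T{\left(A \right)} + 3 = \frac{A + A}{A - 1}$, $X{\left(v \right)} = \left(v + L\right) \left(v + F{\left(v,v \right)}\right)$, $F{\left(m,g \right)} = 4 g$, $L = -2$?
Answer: $- \frac{477945}{119} \approx -4016.3$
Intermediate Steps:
$X{\left(v \right)} = 5 v \left(-2 + v\right)$ ($X{\left(v \right)} = \left(v - 2\right) \left(v + 4 v\right) = \left(-2 + v\right) 5 v = 5 v \left(-2 + v\right)$)
$T{\left(A \right)} = -3 + \frac{2 A}{-1 + A}$ ($T{\left(A \right)} = -3 + \frac{A + A}{A - 1} = -3 + \frac{2 A}{-1 + A}$)
$4085 T{\left(X{\left(6 \right)} \right)} = 4085 \frac{3 - 5 \cdot 6 \left(-2 + 6\right)}{-1 + 5 \cdot 6 \left(-2 + 6\right)} = 4085 \frac{3 - 5 \cdot 6 \cdot 4}{-1 + 5 \cdot 6 \cdot 4} = 4085 \frac{3 - 120}{-1 + 120} = 4085 \frac{3 - 120}{119} = 4085 \cdot \frac{1}{119} \left(-117\right) = 4085 \left(- \frac{117}{119}\right) = - \frac{477945}{119}$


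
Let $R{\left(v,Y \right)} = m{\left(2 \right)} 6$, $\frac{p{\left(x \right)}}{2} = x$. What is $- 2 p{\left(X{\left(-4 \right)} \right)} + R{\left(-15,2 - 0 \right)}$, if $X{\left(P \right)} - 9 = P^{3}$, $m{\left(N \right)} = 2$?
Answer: $232$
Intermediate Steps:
$X{\left(P \right)} = 9 + P^{3}$
$p{\left(x \right)} = 2 x$
$R{\left(v,Y \right)} = 12$ ($R{\left(v,Y \right)} = 2 \cdot 6 = 12$)
$- 2 p{\left(X{\left(-4 \right)} \right)} + R{\left(-15,2 - 0 \right)} = - 2 \cdot 2 \left(9 + \left(-4\right)^{3}\right) + 12 = - 2 \cdot 2 \left(9 - 64\right) + 12 = - 2 \cdot 2 \left(-55\right) + 12 = \left(-2\right) \left(-110\right) + 12 = 220 + 12 = 232$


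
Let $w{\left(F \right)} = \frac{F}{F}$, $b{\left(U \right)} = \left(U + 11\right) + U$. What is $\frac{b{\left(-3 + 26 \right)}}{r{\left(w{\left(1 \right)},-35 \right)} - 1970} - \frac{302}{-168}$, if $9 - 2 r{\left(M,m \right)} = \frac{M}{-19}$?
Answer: $\frac{462331}{261408} \approx 1.7686$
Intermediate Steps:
$b{\left(U \right)} = 11 + 2 U$ ($b{\left(U \right)} = \left(11 + U\right) + U = 11 + 2 U$)
$w{\left(F \right)} = 1$
$r{\left(M,m \right)} = \frac{9}{2} + \frac{M}{38}$ ($r{\left(M,m \right)} = \frac{9}{2} - \frac{M \frac{1}{-19}}{2} = \frac{9}{2} - \frac{M \left(- \frac{1}{19}\right)}{2} = \frac{9}{2} - \frac{\left(- \frac{1}{19}\right) M}{2} = \frac{9}{2} + \frac{M}{38}$)
$\frac{b{\left(-3 + 26 \right)}}{r{\left(w{\left(1 \right)},-35 \right)} - 1970} - \frac{302}{-168} = \frac{11 + 2 \left(-3 + 26\right)}{\left(\frac{9}{2} + \frac{1}{38} \cdot 1\right) - 1970} - \frac{302}{-168} = \frac{11 + 2 \cdot 23}{\left(\frac{9}{2} + \frac{1}{38}\right) - 1970} - - \frac{151}{84} = \frac{11 + 46}{\frac{86}{19} - 1970} + \frac{151}{84} = \frac{57}{- \frac{37344}{19}} + \frac{151}{84} = 57 \left(- \frac{19}{37344}\right) + \frac{151}{84} = - \frac{361}{12448} + \frac{151}{84} = \frac{462331}{261408}$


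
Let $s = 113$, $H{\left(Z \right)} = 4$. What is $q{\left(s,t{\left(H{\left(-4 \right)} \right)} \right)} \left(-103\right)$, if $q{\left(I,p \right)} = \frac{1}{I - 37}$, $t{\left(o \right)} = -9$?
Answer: $- \frac{103}{76} \approx -1.3553$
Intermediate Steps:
$q{\left(I,p \right)} = \frac{1}{-37 + I}$
$q{\left(s,t{\left(H{\left(-4 \right)} \right)} \right)} \left(-103\right) = \frac{1}{-37 + 113} \left(-103\right) = \frac{1}{76} \left(-103\right) = - \frac{103}{76}$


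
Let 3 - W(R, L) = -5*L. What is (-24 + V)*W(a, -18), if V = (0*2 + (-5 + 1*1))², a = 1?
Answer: 696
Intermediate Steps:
V = 16 (V = (0 + (-5 + 1))² = (0 - 4)² = (-4)² = 16)
W(R, L) = 3 + 5*L (W(R, L) = 3 - (-5)*L = 3 + 5*L)
(-24 + V)*W(a, -18) = (-24 + 16)*(3 + 5*(-18)) = -8*(3 - 90) = -8*(-87) = 696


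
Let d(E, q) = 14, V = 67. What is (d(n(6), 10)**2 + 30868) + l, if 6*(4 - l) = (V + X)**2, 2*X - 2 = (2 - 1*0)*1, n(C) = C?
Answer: 60549/2 ≈ 30275.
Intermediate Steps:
X = 2 (X = 1 + ((2 - 1*0)*1)/2 = 1 + ((2 + 0)*1)/2 = 1 + (2*1)/2 = 1 + (1/2)*2 = 1 + 1 = 2)
l = -1579/2 (l = 4 - (67 + 2)**2/6 = 4 - 1/6*69**2 = 4 - 1/6*4761 = 4 - 1587/2 = -1579/2 ≈ -789.50)
(d(n(6), 10)**2 + 30868) + l = (14**2 + 30868) - 1579/2 = (196 + 30868) - 1579/2 = 31064 - 1579/2 = 60549/2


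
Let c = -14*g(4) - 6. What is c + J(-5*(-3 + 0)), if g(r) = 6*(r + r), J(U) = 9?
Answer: -669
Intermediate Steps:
g(r) = 12*r (g(r) = 6*(2*r) = 12*r)
c = -678 (c = -168*4 - 6 = -14*48 - 6 = -672 - 6 = -678)
c + J(-5*(-3 + 0)) = -678 + 9 = -669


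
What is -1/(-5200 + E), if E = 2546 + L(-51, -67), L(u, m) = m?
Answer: 1/2721 ≈ 0.00036751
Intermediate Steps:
E = 2479 (E = 2546 - 67 = 2479)
-1/(-5200 + E) = -1/(-5200 + 2479) = -1/(-2721) = -1*(-1/2721) = 1/2721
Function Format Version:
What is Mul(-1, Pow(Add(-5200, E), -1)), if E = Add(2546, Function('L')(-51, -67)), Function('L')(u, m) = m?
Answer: Rational(1, 2721) ≈ 0.00036751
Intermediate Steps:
E = 2479 (E = Add(2546, -67) = 2479)
Mul(-1, Pow(Add(-5200, E), -1)) = Mul(-1, Pow(Add(-5200, 2479), -1)) = Mul(-1, Pow(-2721, -1)) = Mul(-1, Rational(-1, 2721)) = Rational(1, 2721)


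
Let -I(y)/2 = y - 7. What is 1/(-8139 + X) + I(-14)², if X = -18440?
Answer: 46885355/26579 ≈ 1764.0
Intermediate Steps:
I(y) = 14 - 2*y (I(y) = -2*(y - 7) = -2*(-7 + y) = 14 - 2*y)
1/(-8139 + X) + I(-14)² = 1/(-8139 - 18440) + (14 - 2*(-14))² = 1/(-26579) + (14 + 28)² = -1/26579 + 42² = -1/26579 + 1764 = 46885355/26579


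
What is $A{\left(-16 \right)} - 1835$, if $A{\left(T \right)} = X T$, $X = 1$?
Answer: $-1851$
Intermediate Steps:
$A{\left(T \right)} = T$ ($A{\left(T \right)} = 1 T = T$)
$A{\left(-16 \right)} - 1835 = -16 - 1835 = -1851$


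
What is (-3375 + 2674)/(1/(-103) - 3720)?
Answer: 72203/383161 ≈ 0.18844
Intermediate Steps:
(-3375 + 2674)/(1/(-103) - 3720) = -701/(-1/103 - 3720) = -701/(-383161/103) = -701*(-103/383161) = 72203/383161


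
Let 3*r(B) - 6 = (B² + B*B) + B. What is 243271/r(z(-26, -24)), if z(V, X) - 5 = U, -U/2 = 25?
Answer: 34753/191 ≈ 181.95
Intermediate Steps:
U = -50 (U = -2*25 = -50)
z(V, X) = -45 (z(V, X) = 5 - 50 = -45)
r(B) = 2 + B/3 + 2*B²/3 (r(B) = 2 + ((B² + B*B) + B)/3 = 2 + ((B² + B²) + B)/3 = 2 + (2*B² + B)/3 = 2 + (B + 2*B²)/3 = 2 + (B/3 + 2*B²/3) = 2 + B/3 + 2*B²/3)
243271/r(z(-26, -24)) = 243271/(2 + (⅓)*(-45) + (⅔)*(-45)²) = 243271/(2 - 15 + (⅔)*2025) = 243271/(2 - 15 + 1350) = 243271/1337 = 243271*(1/1337) = 34753/191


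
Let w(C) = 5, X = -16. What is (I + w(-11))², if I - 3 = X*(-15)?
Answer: 61504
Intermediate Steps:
I = 243 (I = 3 - 16*(-15) = 3 + 240 = 243)
(I + w(-11))² = (243 + 5)² = 248² = 61504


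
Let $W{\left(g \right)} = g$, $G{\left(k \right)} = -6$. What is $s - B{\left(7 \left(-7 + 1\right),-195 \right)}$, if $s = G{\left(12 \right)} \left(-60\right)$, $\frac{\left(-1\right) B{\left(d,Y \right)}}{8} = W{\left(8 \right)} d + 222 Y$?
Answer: $-348648$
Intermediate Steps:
$B{\left(d,Y \right)} = - 1776 Y - 64 d$ ($B{\left(d,Y \right)} = - 8 \left(8 d + 222 Y\right) = - 1776 Y - 64 d$)
$s = 360$ ($s = \left(-6\right) \left(-60\right) = 360$)
$s - B{\left(7 \left(-7 + 1\right),-195 \right)} = 360 - \left(\left(-1776\right) \left(-195\right) - 64 \cdot 7 \left(-7 + 1\right)\right) = 360 - \left(346320 - 64 \cdot 7 \left(-6\right)\right) = 360 - \left(346320 - -2688\right) = 360 - \left(346320 + 2688\right) = 360 - 349008 = -348648$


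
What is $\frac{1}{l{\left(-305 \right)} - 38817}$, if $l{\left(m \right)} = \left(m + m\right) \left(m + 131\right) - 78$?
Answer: $\frac{1}{67245} \approx 1.4871 \cdot 10^{-5}$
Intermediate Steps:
$l{\left(m \right)} = -78 + 2 m \left(131 + m\right)$ ($l{\left(m \right)} = 2 m \left(131 + m\right) - 78 = -78 + 2 m \left(131 + m\right)$)
$\frac{1}{l{\left(-305 \right)} - 38817} = \frac{1}{\left(-78 + 2 \left(-305\right)^{2} + 262 \left(-305\right)\right) - 38817} = \frac{1}{\left(-78 + 2 \cdot 93025 - 79910\right) - 38817} = \frac{1}{\left(-78 + 186050 - 79910\right) - 38817} = \frac{1}{106062 - 38817} = \frac{1}{67245}$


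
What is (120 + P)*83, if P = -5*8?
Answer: 6640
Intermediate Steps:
P = -40
(120 + P)*83 = (120 - 40)*83 = 80*83 = 6640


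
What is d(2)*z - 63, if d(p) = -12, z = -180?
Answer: 2097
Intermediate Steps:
d(2)*z - 63 = -12*(-180) - 63 = 2160 - 63 = 2097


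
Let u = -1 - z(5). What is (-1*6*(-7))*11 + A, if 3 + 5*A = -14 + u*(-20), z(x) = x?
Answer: 2413/5 ≈ 482.60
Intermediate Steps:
u = -6 (u = -1 - 1*5 = -1 - 5 = -6)
A = 103/5 (A = -3/5 + (-14 - 6*(-20))/5 = -3/5 + (-14 + 120)/5 = -3/5 + (1/5)*106 = -3/5 + 106/5 = 103/5 ≈ 20.600)
(-1*6*(-7))*11 + A = (-1*6*(-7))*11 + 103/5 = -6*(-7)*11 + 103/5 = 42*11 + 103/5 = 462 + 103/5 = 2413/5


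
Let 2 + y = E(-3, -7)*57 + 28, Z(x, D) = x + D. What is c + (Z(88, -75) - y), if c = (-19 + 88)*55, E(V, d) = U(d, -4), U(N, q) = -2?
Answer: 3896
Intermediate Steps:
E(V, d) = -2
Z(x, D) = D + x
y = -88 (y = -2 + (-2*57 + 28) = -2 + (-114 + 28) = -2 - 86 = -88)
c = 3795 (c = 69*55 = 3795)
c + (Z(88, -75) - y) = 3795 + ((-75 + 88) - 1*(-88)) = 3795 + (13 + 88) = 3795 + 101 = 3896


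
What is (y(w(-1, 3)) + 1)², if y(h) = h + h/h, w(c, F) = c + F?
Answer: 16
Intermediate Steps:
w(c, F) = F + c
y(h) = 1 + h (y(h) = h + 1 = 1 + h)
(y(w(-1, 3)) + 1)² = ((1 + (3 - 1)) + 1)² = ((1 + 2) + 1)² = (3 + 1)² = 4² = 16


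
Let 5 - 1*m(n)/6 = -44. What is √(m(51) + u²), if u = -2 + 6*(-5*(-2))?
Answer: √3658 ≈ 60.481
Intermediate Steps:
m(n) = 294 (m(n) = 30 - 6*(-44) = 30 + 264 = 294)
u = 58 (u = -2 + 6*10 = -2 + 60 = 58)
√(m(51) + u²) = √(294 + 58²) = √(294 + 3364) = √3658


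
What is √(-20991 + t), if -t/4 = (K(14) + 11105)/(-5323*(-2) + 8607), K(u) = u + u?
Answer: I*√7781759461515/19253 ≈ 144.89*I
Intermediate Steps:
K(u) = 2*u
t = -44532/19253 (t = -4*(2*14 + 11105)/(-5323*(-2) + 8607) = -4*(28 + 11105)/(10646 + 8607) = -44532/19253 ≈ -2.3130)
√(-20991 + t) = √(-20991 - 44532/19253) = √(-404184255/19253) = I*√7781759461515/19253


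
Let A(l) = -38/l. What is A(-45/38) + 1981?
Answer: 90589/45 ≈ 2013.1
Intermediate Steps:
A(-45/38) + 1981 = -38/((-45/38)) + 1981 = -38/((-45*1/38)) + 1981 = -38/(-45/38) + 1981 = -38*(-38/45) + 1981 = 1444/45 + 1981 = 90589/45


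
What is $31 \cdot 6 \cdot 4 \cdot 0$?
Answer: $0$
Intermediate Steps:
$31 \cdot 6 \cdot 4 \cdot 0 = 186 \cdot 0 = 0$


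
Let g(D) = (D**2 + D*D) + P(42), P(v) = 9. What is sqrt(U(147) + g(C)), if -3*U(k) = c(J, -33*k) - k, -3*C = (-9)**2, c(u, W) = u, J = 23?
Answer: 5*sqrt(543)/3 ≈ 38.837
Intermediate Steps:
C = -27 (C = -1/3*(-9)**2 = -1/3*81 = -27)
U(k) = -23/3 + k/3 (U(k) = -(23 - k)/3 = -23/3 + k/3)
g(D) = 9 + 2*D**2 (g(D) = (D**2 + D*D) + 9 = (D**2 + D**2) + 9 = 2*D**2 + 9 = 9 + 2*D**2)
sqrt(U(147) + g(C)) = sqrt((-23/3 + (1/3)*147) + (9 + 2*(-27)**2)) = sqrt((-23/3 + 49) + (9 + 2*729)) = sqrt(124/3 + (9 + 1458)) = sqrt(124/3 + 1467) = sqrt(4525/3) = 5*sqrt(543)/3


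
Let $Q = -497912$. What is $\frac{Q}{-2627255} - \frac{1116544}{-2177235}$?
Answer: $\frac{803503448008}{1144030307985} \approx 0.70234$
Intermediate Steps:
$\frac{Q}{-2627255} - \frac{1116544}{-2177235} = - \frac{497912}{-2627255} - \frac{1116544}{-2177235} = \left(-497912\right) \left(- \frac{1}{2627255}\right) - - \frac{1116544}{2177235} = \frac{497912}{2627255} + \frac{1116544}{2177235} = \frac{803503448008}{1144030307985}$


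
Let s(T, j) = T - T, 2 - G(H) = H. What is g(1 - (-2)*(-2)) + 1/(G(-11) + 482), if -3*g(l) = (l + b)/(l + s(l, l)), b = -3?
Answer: -329/495 ≈ -0.66465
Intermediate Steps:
G(H) = 2 - H
s(T, j) = 0
g(l) = -(-3 + l)/(3*l) (g(l) = -(l - 3)/(3*(l + 0)) = -(-3 + l)/(3*l))
g(1 - (-2)*(-2)) + 1/(G(-11) + 482) = (3 - (1 - (-2)*(-2)))/(3*(1 - (-2)*(-2))) + 1/((2 - 1*(-11)) + 482) = (3 - (1 - 1*4))/(3*(1 - 1*4)) + 1/((2 + 11) + 482) = (3 - (1 - 4))/(3*(1 - 4)) + 1/(13 + 482) = (1/3)*(3 - 1*(-3))/(-3) + 1/495 = (1/3)*(-1/3)*(3 + 3) + 1/495 = (1/3)*(-1/3)*6 + 1/495 = -2/3 + 1/495 = -329/495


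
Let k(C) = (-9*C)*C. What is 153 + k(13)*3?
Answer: -4410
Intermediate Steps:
k(C) = -9*C**2
153 + k(13)*3 = 153 - 9*13**2*3 = 153 - 9*169*3 = 153 - 1521*3 = 153 - 4563 = -4410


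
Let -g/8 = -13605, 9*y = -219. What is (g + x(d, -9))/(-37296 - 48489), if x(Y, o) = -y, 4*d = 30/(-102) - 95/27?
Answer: -326593/257355 ≈ -1.2690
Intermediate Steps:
y = -73/3 (y = (⅑)*(-219) = -73/3 ≈ -24.333)
d = -875/918 (d = (30/(-102) - 95/27)/4 = (30*(-1/102) - 95*1/27)/4 = (-5/17 - 95/27)/4 = (¼)*(-1750/459) = -875/918 ≈ -0.95316)
x(Y, o) = 73/3 (x(Y, o) = -1*(-73/3) = 73/3)
g = 108840 (g = -8*(-13605) = 108840)
(g + x(d, -9))/(-37296 - 48489) = (108840 + 73/3)/(-37296 - 48489) = (326593/3)/(-85785) = (326593/3)*(-1/85785) = -326593/257355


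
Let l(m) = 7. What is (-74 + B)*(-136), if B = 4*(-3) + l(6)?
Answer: 10744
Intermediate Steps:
B = -5 (B = 4*(-3) + 7 = -12 + 7 = -5)
(-74 + B)*(-136) = (-74 - 5)*(-136) = -79*(-136) = 10744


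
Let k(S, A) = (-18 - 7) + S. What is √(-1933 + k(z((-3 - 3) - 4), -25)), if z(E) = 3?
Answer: I*√1955 ≈ 44.215*I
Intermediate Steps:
k(S, A) = -25 + S
√(-1933 + k(z((-3 - 3) - 4), -25)) = √(-1933 + (-25 + 3)) = √(-1933 - 22) = √(-1955) = I*√1955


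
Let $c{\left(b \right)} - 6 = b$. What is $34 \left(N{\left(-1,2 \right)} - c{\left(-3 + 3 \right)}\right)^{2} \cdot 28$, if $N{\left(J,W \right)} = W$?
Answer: $15232$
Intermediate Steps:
$c{\left(b \right)} = 6 + b$
$34 \left(N{\left(-1,2 \right)} - c{\left(-3 + 3 \right)}\right)^{2} \cdot 28 = 34 \left(2 - \left(6 + \left(-3 + 3\right)\right)\right)^{2} \cdot 28 = 34 \left(2 - \left(6 + 0\right)\right)^{2} \cdot 28 = 34 \left(2 - 6\right)^{2} \cdot 28 = 34 \left(-4\right)^{2} \cdot 28 = 34 \cdot 16 \cdot 28 = 544 \cdot 28 = 15232$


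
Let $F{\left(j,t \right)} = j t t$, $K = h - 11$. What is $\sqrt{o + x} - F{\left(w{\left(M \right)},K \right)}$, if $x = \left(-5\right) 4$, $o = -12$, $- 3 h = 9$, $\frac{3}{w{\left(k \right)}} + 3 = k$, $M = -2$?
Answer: $\frac{588}{5} + 4 i \sqrt{2} \approx 117.6 + 5.6569 i$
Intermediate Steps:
$w{\left(k \right)} = \frac{3}{-3 + k}$
$h = -3$ ($h = \left(- \frac{1}{3}\right) 9 = -3$)
$K = -14$ ($K = -3 - 11 = -14$)
$x = -20$
$F{\left(j,t \right)} = j t^{2}$
$\sqrt{o + x} - F{\left(w{\left(M \right)},K \right)} = \sqrt{-12 - 20} - \frac{3}{-3 - 2} \left(-14\right)^{2} = \sqrt{-32} - \frac{3}{-5} \cdot 196 = 4 i \sqrt{2} - 3 \left(- \frac{1}{5}\right) 196 = 4 i \sqrt{2} - \left(- \frac{3}{5}\right) 196 = 4 i \sqrt{2} - - \frac{588}{5} = 4 i \sqrt{2} + \frac{588}{5} = \frac{588}{5} + 4 i \sqrt{2}$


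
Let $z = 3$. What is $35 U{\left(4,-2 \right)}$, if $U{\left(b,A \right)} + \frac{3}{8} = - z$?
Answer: $- \frac{945}{8} \approx -118.13$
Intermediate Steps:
$U{\left(b,A \right)} = - \frac{27}{8}$ ($U{\left(b,A \right)} = - \frac{3}{8} - 3 = - \frac{27}{8}$)
$35 U{\left(4,-2 \right)} = 35 \left(- \frac{27}{8}\right) = - \frac{945}{8}$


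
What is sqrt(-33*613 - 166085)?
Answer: I*sqrt(186314) ≈ 431.64*I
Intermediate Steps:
sqrt(-33*613 - 166085) = sqrt(-20229 - 166085) = sqrt(-186314) = I*sqrt(186314)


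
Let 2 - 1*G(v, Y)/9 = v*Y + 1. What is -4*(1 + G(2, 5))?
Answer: 320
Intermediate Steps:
G(v, Y) = 9 - 9*Y*v (G(v, Y) = 18 - 9*(v*Y + 1) = 18 - 9*(Y*v + 1) = 18 - 9*(1 + Y*v) = 18 + (-9 - 9*Y*v) = 9 - 9*Y*v)
-4*(1 + G(2, 5)) = -4*(1 + (9 - 9*5*2)) = -4*(1 + (9 - 90)) = -4*(1 - 81) = -4*(-80) = 320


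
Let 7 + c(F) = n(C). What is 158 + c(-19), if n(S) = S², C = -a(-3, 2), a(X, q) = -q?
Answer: 155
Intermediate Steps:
C = 2 (C = -(-1)*2 = -1*(-2) = 2)
c(F) = -3 (c(F) = -7 + 2² = -7 + 4 = -3)
158 + c(-19) = 158 - 3 = 155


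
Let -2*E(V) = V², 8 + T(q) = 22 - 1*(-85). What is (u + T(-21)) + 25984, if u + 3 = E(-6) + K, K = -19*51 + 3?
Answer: 25096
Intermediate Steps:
K = -966 (K = -969 + 3 = -966)
T(q) = 99 (T(q) = -8 + (22 - 1*(-85)) = -8 + (22 + 85) = -8 + 107 = 99)
E(V) = -V²/2
u = -987 (u = -3 + (-½*(-6)² - 966) = -3 + (-½*36 - 966) = -3 + (-18 - 966) = -3 - 984 = -987)
(u + T(-21)) + 25984 = (-987 + 99) + 25984 = -888 + 25984 = 25096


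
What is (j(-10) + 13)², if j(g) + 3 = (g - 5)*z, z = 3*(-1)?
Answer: 3025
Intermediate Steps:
z = -3
j(g) = 12 - 3*g (j(g) = -3 + (g - 5)*(-3) = -3 + (-5 + g)*(-3) = -3 + (15 - 3*g) = 12 - 3*g)
(j(-10) + 13)² = ((12 - 3*(-10)) + 13)² = ((12 + 30) + 13)² = (42 + 13)² = 55² = 3025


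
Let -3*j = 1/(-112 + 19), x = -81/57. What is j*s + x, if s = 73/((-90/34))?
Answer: -362564/238545 ≈ -1.5199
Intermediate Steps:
x = -27/19 (x = -81*1/57 = -27/19 ≈ -1.4211)
s = -1241/45 (s = 73/((-90*1/34)) = 73/(-45/17) = 73*(-17/45) = -1241/45 ≈ -27.578)
j = 1/279 (j = -1/(3*(-112 + 19)) = -⅓/(-93) = -⅓*(-1/93) = 1/279 ≈ 0.0035842)
j*s + x = (1/279)*(-1241/45) - 27/19 = -1241/12555 - 27/19 = -362564/238545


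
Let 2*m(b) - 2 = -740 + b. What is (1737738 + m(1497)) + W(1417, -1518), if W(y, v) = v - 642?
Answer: 3471915/2 ≈ 1.7360e+6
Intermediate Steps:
m(b) = -369 + b/2 (m(b) = 1 + (-740 + b)/2 = 1 + (-370 + b/2) = -369 + b/2)
W(y, v) = -642 + v
(1737738 + m(1497)) + W(1417, -1518) = (1737738 + (-369 + (½)*1497)) + (-642 - 1518) = (1737738 + (-369 + 1497/2)) - 2160 = (1737738 + 759/2) - 2160 = 3476235/2 - 2160 = 3471915/2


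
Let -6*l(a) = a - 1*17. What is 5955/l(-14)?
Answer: 35730/31 ≈ 1152.6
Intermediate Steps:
l(a) = 17/6 - a/6 (l(a) = -(a - 1*17)/6 = -(a - 17)/6 = -(-17 + a)/6 = 17/6 - a/6)
5955/l(-14) = 5955/(17/6 - ⅙*(-14)) = 5955/(17/6 + 7/3) = 5955/(31/6) = 5955*(6/31) = 35730/31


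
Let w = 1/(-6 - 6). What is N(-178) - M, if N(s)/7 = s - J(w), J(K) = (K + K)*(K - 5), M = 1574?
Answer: -203467/72 ≈ -2825.9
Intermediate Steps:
w = -1/12 (w = 1/(-12) = -1/12 ≈ -0.083333)
J(K) = 2*K*(-5 + K) (J(K) = (2*K)*(-5 + K) = 2*K*(-5 + K))
N(s) = -427/72 + 7*s (N(s) = 7*(s - 2*(-1)*(-5 - 1/12)/12) = 7*(s - 2*(-1)*(-61)/(12*12)) = 7*(s - 1*61/72) = 7*(s - 61/72) = 7*(-61/72 + s) = -427/72 + 7*s)
N(-178) - M = (-427/72 + 7*(-178)) - 1*1574 = (-427/72 - 1246) - 1574 = -90139/72 - 1574 = -203467/72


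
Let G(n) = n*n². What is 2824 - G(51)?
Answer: -129827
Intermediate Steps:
G(n) = n³
2824 - G(51) = 2824 - 1*51³ = 2824 - 1*132651 = 2824 - 132651 = -129827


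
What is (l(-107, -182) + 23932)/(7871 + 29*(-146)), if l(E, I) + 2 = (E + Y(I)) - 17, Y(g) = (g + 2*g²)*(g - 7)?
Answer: -12462668/3637 ≈ -3426.6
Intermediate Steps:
Y(g) = (-7 + g)*(g + 2*g²) (Y(g) = (g + 2*g²)*(-7 + g) = (-7 + g)*(g + 2*g²))
l(E, I) = -19 + E + I*(-7 - 13*I + 2*I²) (l(E, I) = -2 + ((E + I*(-7 - 13*I + 2*I²)) - 17) = -2 + (-17 + E + I*(-7 - 13*I + 2*I²)) = -19 + E + I*(-7 - 13*I + 2*I²))
(l(-107, -182) + 23932)/(7871 + 29*(-146)) = ((-19 - 107 - 1*(-182)*(7 - 2*(-182)² + 13*(-182))) + 23932)/(7871 + 29*(-146)) = ((-19 - 107 - 1*(-182)*(7 - 2*33124 - 2366)) + 23932)/(7871 - 4234) = ((-19 - 107 - 1*(-182)*(7 - 66248 - 2366)) + 23932)/3637 = ((-19 - 107 - 1*(-182)*(-68607)) + 23932)*(1/3637) = ((-19 - 107 - 12486474) + 23932)*(1/3637) = (-12486600 + 23932)*(1/3637) = -12462668*1/3637 = -12462668/3637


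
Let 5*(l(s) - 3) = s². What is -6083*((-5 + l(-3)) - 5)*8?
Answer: 1265264/5 ≈ 2.5305e+5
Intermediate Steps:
l(s) = 3 + s²/5
-6083*((-5 + l(-3)) - 5)*8 = -6083*((-5 + (3 + (⅕)*(-3)²)) - 5)*8 = -6083*((-5 + (3 + (⅕)*9)) - 5)*8 = -6083*((-5 + (3 + 9/5)) - 5)*8 = -6083*((-5 + 24/5) - 5)*8 = -6083*(-⅕ - 5)*8 = -(-158158)*8/5 = -6083*(-208/5) = 1265264/5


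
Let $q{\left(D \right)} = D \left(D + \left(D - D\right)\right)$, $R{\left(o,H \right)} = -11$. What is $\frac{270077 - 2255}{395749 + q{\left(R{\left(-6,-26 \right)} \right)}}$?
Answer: $\frac{133911}{197935} \approx 0.67654$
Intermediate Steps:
$q{\left(D \right)} = D^{2}$ ($q{\left(D \right)} = D \left(D + 0\right) = D D = D^{2}$)
$\frac{270077 - 2255}{395749 + q{\left(R{\left(-6,-26 \right)} \right)}} = \frac{270077 - 2255}{395749 + \left(-11\right)^{2}} = \frac{267822}{395749 + 121} = \frac{267822}{395870} = 267822 \cdot \frac{1}{395870} = \frac{133911}{197935}$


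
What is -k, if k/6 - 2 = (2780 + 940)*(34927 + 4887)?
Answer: -888648492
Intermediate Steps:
k = 888648492 (k = 12 + 6*((2780 + 940)*(34927 + 4887)) = 12 + 6*(3720*39814) = 12 + 6*148108080 = 12 + 888648480 = 888648492)
-k = -1*888648492 = -888648492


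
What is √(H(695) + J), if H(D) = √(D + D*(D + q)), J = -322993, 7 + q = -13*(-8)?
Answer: √(-322993 + √551135) ≈ 567.67*I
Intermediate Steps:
q = 97 (q = -7 - 13*(-8) = -7 + 104 = 97)
H(D) = √(D + D*(97 + D)) (H(D) = √(D + D*(D + 97)) = √(D + D*(97 + D)))
√(H(695) + J) = √(√(695*(98 + 695)) - 322993) = √(√(695*793) - 322993) = √(√551135 - 322993) = √(-322993 + √551135)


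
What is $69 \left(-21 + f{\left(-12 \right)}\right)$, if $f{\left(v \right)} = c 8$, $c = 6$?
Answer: $1863$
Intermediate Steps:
$f{\left(v \right)} = 48$ ($f{\left(v \right)} = 6 \cdot 8 = 48$)
$69 \left(-21 + f{\left(-12 \right)}\right) = 69 \left(-21 + 48\right) = 69 \cdot 27 = 1863$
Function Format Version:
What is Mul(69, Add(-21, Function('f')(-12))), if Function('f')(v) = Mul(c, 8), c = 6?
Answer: 1863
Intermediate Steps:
Function('f')(v) = 48 (Function('f')(v) = Mul(6, 8) = 48)
Mul(69, Add(-21, Function('f')(-12))) = Mul(69, Add(-21, 48)) = Mul(69, 27) = 1863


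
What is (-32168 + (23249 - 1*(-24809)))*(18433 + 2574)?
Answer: 333801230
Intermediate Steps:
(-32168 + (23249 - 1*(-24809)))*(18433 + 2574) = (-32168 + (23249 + 24809))*21007 = (-32168 + 48058)*21007 = 15890*21007 = 333801230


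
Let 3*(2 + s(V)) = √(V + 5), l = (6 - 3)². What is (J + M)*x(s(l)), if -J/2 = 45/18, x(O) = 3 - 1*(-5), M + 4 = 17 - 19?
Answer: -88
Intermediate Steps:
M = -6 (M = -4 + (17 - 19) = -4 - 2 = -6)
l = 9 (l = 3² = 9)
s(V) = -2 + √(5 + V)/3 (s(V) = -2 + √(V + 5)/3 = -2 + √(5 + V)/3)
x(O) = 8 (x(O) = 3 + 5 = 8)
J = -5 (J = -90/18 = -2*5/2 = -5)
(J + M)*x(s(l)) = (-5 - 6)*8 = -11*8 = -88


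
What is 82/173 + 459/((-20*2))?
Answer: -76127/6920 ≈ -11.001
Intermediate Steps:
82/173 + 459/((-20*2)) = 82*(1/173) + 459/(-40) = 82/173 + 459*(-1/40) = 82/173 - 459/40 = -76127/6920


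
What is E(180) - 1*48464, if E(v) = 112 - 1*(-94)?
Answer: -48258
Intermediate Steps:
E(v) = 206 (E(v) = 112 + 94 = 206)
E(180) - 1*48464 = 206 - 1*48464 = 206 - 48464 = -48258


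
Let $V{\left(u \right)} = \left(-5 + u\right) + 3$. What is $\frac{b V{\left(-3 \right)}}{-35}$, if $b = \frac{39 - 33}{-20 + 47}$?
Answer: $\frac{2}{63} \approx 0.031746$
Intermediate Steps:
$V{\left(u \right)} = -2 + u$
$b = \frac{2}{9}$ ($b = \frac{6}{27} = 6 \cdot \frac{1}{27} = \frac{2}{9} \approx 0.22222$)
$\frac{b V{\left(-3 \right)}}{-35} = \frac{\frac{2}{9} \left(-2 - 3\right)}{-35} = \frac{2}{9} \left(-5\right) \left(- \frac{1}{35}\right) = \left(- \frac{10}{9}\right) \left(- \frac{1}{35}\right) = \frac{2}{63}$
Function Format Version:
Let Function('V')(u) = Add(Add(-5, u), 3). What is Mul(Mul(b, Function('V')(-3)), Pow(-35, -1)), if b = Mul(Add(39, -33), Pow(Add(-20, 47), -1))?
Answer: Rational(2, 63) ≈ 0.031746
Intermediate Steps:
Function('V')(u) = Add(-2, u)
b = Rational(2, 9) (b = Mul(6, Pow(27, -1)) = Mul(6, Rational(1, 27)) = Rational(2, 9) ≈ 0.22222)
Mul(Mul(b, Function('V')(-3)), Pow(-35, -1)) = Mul(Mul(Rational(2, 9), Add(-2, -3)), Pow(-35, -1)) = Mul(Mul(Rational(2, 9), -5), Rational(-1, 35)) = Mul(Rational(-10, 9), Rational(-1, 35)) = Rational(2, 63)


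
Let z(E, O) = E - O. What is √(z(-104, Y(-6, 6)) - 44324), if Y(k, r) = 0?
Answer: 2*I*√11107 ≈ 210.78*I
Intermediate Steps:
√(z(-104, Y(-6, 6)) - 44324) = √((-104 - 1*0) - 44324) = √((-104 + 0) - 44324) = √(-104 - 44324) = √(-44428) = 2*I*√11107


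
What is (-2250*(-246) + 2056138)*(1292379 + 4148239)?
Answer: 14198043476284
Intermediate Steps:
(-2250*(-246) + 2056138)*(1292379 + 4148239) = (553500 + 2056138)*5440618 = 2609638*5440618 = 14198043476284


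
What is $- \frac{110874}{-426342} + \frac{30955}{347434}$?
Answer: $\frac{210239081}{602137018} \approx 0.34915$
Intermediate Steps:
$- \frac{110874}{-426342} + \frac{30955}{347434} = \left(-110874\right) \left(- \frac{1}{426342}\right) + 30955 \cdot \frac{1}{347434} = \frac{18479}{71057} + \frac{755}{8474} = \frac{210239081}{602137018}$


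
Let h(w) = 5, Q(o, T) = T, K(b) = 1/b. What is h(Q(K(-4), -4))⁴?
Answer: 625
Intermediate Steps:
h(Q(K(-4), -4))⁴ = 5⁴ = 625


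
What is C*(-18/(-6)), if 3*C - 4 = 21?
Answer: 25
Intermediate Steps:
C = 25/3 (C = 4/3 + (⅓)*21 = 4/3 + 7 = 25/3 ≈ 8.3333)
C*(-18/(-6)) = 25*(-18/(-6))/3 = 25*(-18*(-⅙))/3 = (25/3)*3 = 25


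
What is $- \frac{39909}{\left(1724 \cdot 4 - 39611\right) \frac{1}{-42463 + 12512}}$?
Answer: $- \frac{398438153}{10905} \approx -36537.0$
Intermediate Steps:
$- \frac{39909}{\left(1724 \cdot 4 - 39611\right) \frac{1}{-42463 + 12512}} = - \frac{39909}{\left(6896 - 39611\right) \frac{1}{-29951}} = - \frac{39909}{\left(-32715\right) \left(- \frac{1}{29951}\right)} = - \frac{39909}{\frac{32715}{29951}} = \left(-39909\right) \frac{29951}{32715} = - \frac{398438153}{10905}$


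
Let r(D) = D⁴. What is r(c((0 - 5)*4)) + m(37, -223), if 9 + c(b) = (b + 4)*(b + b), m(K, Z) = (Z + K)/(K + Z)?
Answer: 158532181922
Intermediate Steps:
m(K, Z) = 1 (m(K, Z) = (K + Z)/(K + Z) = 1)
c(b) = -9 + 2*b*(4 + b) (c(b) = -9 + (b + 4)*(b + b) = -9 + (4 + b)*(2*b) = -9 + 2*b*(4 + b))
r(c((0 - 5)*4)) + m(37, -223) = (-9 + 2*((0 - 5)*4)² + 8*((0 - 5)*4))⁴ + 1 = (-9 + 2*(-5*4)² + 8*(-5*4))⁴ + 1 = (-9 + 2*(-20)² + 8*(-20))⁴ + 1 = (-9 + 2*400 - 160)⁴ + 1 = (-9 + 800 - 160)⁴ + 1 = 631⁴ + 1 = 158532181921 + 1 = 158532181922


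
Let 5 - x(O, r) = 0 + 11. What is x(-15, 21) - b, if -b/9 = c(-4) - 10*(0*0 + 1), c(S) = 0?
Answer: -96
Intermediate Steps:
x(O, r) = -6 (x(O, r) = 5 - (0 + 11) = 5 - 1*11 = 5 - 11 = -6)
b = 90 (b = -9*(0 - 10*(0*0 + 1)) = -9*(0 - 10*(0 + 1)) = -9*(0 - 10*1) = -9*(0 - 10) = -9*(-10) = 90)
x(-15, 21) - b = -6 - 1*90 = -6 - 90 = -96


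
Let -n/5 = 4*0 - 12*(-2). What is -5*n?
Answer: 600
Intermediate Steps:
n = -120 (n = -5*(4*0 - 12*(-2)) = -5*(0 + 24) = -5*24 = -120)
-5*n = -5*(-120) = 600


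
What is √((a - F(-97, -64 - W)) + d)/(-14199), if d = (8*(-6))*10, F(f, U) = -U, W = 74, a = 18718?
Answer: -10*√181/14199 ≈ -0.0094751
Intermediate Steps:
d = -480 (d = -48*10 = -480)
√((a - F(-97, -64 - W)) + d)/(-14199) = √((18718 - (-1)*(-64 - 1*74)) - 480)/(-14199) = √((18718 - (-1)*(-64 - 74)) - 480)*(-1/14199) = √((18718 - (-1)*(-138)) - 480)*(-1/14199) = √((18718 - 1*138) - 480)*(-1/14199) = √((18718 - 138) - 480)*(-1/14199) = √(18580 - 480)*(-1/14199) = √18100*(-1/14199) = (10*√181)*(-1/14199) = -10*√181/14199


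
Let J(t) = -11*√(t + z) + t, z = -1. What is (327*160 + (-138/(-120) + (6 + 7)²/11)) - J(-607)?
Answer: 11647573/220 + 44*I*√38 ≈ 52944.0 + 271.23*I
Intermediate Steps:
J(t) = t - 11*√(-1 + t) (J(t) = -11*√(t - 1) + t = -11*√(-1 + t) + t = t - 11*√(-1 + t))
(327*160 + (-138/(-120) + (6 + 7)²/11)) - J(-607) = (327*160 + (-138/(-120) + (6 + 7)²/11)) - (-607 - 11*√(-1 - 607)) = (52320 + (-138*(-1/120) + 13²*(1/11))) - (-607 - 44*I*√38) = (52320 + (23/20 + 169*(1/11))) - (-607 - 44*I*√38) = (52320 + (23/20 + 169/11)) - (-607 - 44*I*√38) = (52320 + 3633/220) + (607 + 44*I*√38) = 11514033/220 + (607 + 44*I*√38) = 11647573/220 + 44*I*√38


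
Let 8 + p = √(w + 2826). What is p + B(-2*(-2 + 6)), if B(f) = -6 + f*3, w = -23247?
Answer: -38 + 3*I*√2269 ≈ -38.0 + 142.9*I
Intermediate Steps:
B(f) = -6 + 3*f
p = -8 + 3*I*√2269 (p = -8 + √(-23247 + 2826) = -8 + √(-20421) = -8 + 3*I*√2269 ≈ -8.0 + 142.9*I)
p + B(-2*(-2 + 6)) = (-8 + 3*I*√2269) + (-6 + 3*(-2*(-2 + 6))) = (-8 + 3*I*√2269) + (-6 + 3*(-2*4)) = (-8 + 3*I*√2269) + (-6 + 3*(-8)) = (-8 + 3*I*√2269) + (-6 - 24) = (-8 + 3*I*√2269) - 30 = -38 + 3*I*√2269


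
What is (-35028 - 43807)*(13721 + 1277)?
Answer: -1182367330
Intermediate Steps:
(-35028 - 43807)*(13721 + 1277) = -78835*14998 = -1182367330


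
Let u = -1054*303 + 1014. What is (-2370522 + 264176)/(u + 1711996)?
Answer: -1053173/696824 ≈ -1.5114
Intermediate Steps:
u = -318348 (u = -319362 + 1014 = -318348)
(-2370522 + 264176)/(u + 1711996) = (-2370522 + 264176)/(-318348 + 1711996) = -2106346/1393648 = -2106346*1/1393648 = -1053173/696824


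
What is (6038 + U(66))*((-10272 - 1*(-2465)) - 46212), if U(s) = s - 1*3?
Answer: -329569919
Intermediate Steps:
U(s) = -3 + s (U(s) = s - 3 = -3 + s)
(6038 + U(66))*((-10272 - 1*(-2465)) - 46212) = (6038 + (-3 + 66))*((-10272 - 1*(-2465)) - 46212) = (6038 + 63)*((-10272 + 2465) - 46212) = 6101*(-7807 - 46212) = 6101*(-54019) = -329569919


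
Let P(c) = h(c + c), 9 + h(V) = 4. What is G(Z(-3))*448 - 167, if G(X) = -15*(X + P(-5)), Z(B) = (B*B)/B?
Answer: 53593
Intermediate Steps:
h(V) = -5 (h(V) = -9 + 4 = -5)
Z(B) = B (Z(B) = B**2/B = B)
P(c) = -5
G(X) = 75 - 15*X (G(X) = -15*(X - 5) = -15*(-5 + X) = 75 - 15*X)
G(Z(-3))*448 - 167 = (75 - 15*(-3))*448 - 167 = (75 + 45)*448 - 167 = 120*448 - 167 = 53760 - 167 = 53593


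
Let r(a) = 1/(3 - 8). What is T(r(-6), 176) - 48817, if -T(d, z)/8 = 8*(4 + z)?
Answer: -60337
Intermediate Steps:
r(a) = -1/5 (r(a) = 1/(-5) = -1/5)
T(d, z) = -256 - 64*z (T(d, z) = -64*(4 + z) = -8*(32 + 8*z) = -256 - 64*z)
T(r(-6), 176) - 48817 = (-256 - 64*176) - 48817 = (-256 - 11264) - 48817 = -11520 - 48817 = -60337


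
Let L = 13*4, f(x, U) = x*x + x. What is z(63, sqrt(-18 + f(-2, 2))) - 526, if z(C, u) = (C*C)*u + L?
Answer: -474 + 15876*I ≈ -474.0 + 15876.0*I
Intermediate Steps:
f(x, U) = x + x**2 (f(x, U) = x**2 + x = x + x**2)
L = 52
z(C, u) = 52 + u*C**2 (z(C, u) = (C*C)*u + 52 = C**2*u + 52 = u*C**2 + 52 = 52 + u*C**2)
z(63, sqrt(-18 + f(-2, 2))) - 526 = (52 + sqrt(-18 - 2*(1 - 2))*63**2) - 526 = (52 + sqrt(-18 - 2*(-1))*3969) - 526 = (52 + sqrt(-18 + 2)*3969) - 526 = (52 + sqrt(-16)*3969) - 526 = (52 + (4*I)*3969) - 526 = (52 + 15876*I) - 526 = -474 + 15876*I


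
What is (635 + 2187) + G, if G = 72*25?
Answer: 4622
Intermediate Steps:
G = 1800
(635 + 2187) + G = (635 + 2187) + 1800 = 2822 + 1800 = 4622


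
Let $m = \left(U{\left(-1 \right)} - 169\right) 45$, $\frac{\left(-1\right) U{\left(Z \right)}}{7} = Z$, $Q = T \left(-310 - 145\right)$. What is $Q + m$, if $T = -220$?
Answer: $92810$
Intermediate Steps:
$Q = 100100$ ($Q = - 220 \left(-310 - 145\right) = \left(-220\right) \left(-455\right) = 100100$)
$U{\left(Z \right)} = - 7 Z$
$m = -7290$ ($m = \left(\left(-7\right) \left(-1\right) - 169\right) 45 = \left(7 - 169\right) 45 = \left(-162\right) 45 = -7290$)
$Q + m = 100100 - 7290 = 92810$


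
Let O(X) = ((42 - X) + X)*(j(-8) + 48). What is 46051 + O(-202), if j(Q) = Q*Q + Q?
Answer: 50419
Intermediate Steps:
j(Q) = Q + Q² (j(Q) = Q² + Q = Q + Q²)
O(X) = 4368 (O(X) = ((42 - X) + X)*(-8*(1 - 8) + 48) = 42*(-8*(-7) + 48) = 42*(56 + 48) = 42*104 = 4368)
46051 + O(-202) = 46051 + 4368 = 50419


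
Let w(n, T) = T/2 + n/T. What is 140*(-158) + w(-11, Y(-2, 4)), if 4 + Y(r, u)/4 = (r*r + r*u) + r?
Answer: -885589/40 ≈ -22140.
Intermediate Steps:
Y(r, u) = -16 + 4*r + 4*r² + 4*r*u (Y(r, u) = -16 + 4*((r*r + r*u) + r) = -16 + 4*((r² + r*u) + r) = -16 + 4*(r + r² + r*u) = -16 + (4*r + 4*r² + 4*r*u) = -16 + 4*r + 4*r² + 4*r*u)
w(n, T) = T/2 + n/T (w(n, T) = T*(½) + n/T = T/2 + n/T)
140*(-158) + w(-11, Y(-2, 4)) = 140*(-158) + ((-16 + 4*(-2) + 4*(-2)² + 4*(-2)*4)/2 - 11/(-16 + 4*(-2) + 4*(-2)² + 4*(-2)*4)) = -22120 + ((-16 - 8 + 4*4 - 32)/2 - 11/(-16 - 8 + 4*4 - 32)) = -22120 + ((-16 - 8 + 16 - 32)/2 - 11/(-16 - 8 + 16 - 32)) = -22120 + ((½)*(-40) - 11/(-40)) = -22120 + (-20 - 11*(-1/40)) = -22120 + (-20 + 11/40) = -22120 - 789/40 = -885589/40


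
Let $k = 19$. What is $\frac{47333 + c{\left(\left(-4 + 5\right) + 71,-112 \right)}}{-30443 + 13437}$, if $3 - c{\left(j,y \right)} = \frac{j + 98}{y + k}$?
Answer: $- \frac{2201209}{790779} \approx -2.7836$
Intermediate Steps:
$c{\left(j,y \right)} = 3 - \frac{98 + j}{19 + y}$ ($c{\left(j,y \right)} = 3 - \frac{j + 98}{y + 19} = 3 - \frac{98 + j}{19 + y}$)
$\frac{47333 + c{\left(\left(-4 + 5\right) + 71,-112 \right)}}{-30443 + 13437} = \frac{47333 + \frac{-41 - \left(\left(-4 + 5\right) + 71\right) + 3 \left(-112\right)}{19 - 112}}{-30443 + 13437} = \frac{47333 + \frac{-41 - \left(1 + 71\right) - 336}{-93}}{-17006} = \left(47333 - \frac{-41 - 72 - 336}{93}\right) \left(- \frac{1}{17006}\right) = \left(47333 - - \frac{449}{93}\right) \left(- \frac{1}{17006}\right) = \left(47333 + \frac{449}{93}\right) \left(- \frac{1}{17006}\right) = \frac{4402418}{93} \left(- \frac{1}{17006}\right) = - \frac{2201209}{790779}$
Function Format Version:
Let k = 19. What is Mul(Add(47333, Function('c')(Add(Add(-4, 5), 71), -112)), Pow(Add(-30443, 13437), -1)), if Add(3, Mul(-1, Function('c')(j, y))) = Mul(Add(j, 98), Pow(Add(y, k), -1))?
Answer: Rational(-2201209, 790779) ≈ -2.7836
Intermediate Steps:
Function('c')(j, y) = Add(3, Mul(-1, Pow(Add(19, y), -1), Add(98, j))) (Function('c')(j, y) = Add(3, Mul(-1, Mul(Add(j, 98), Pow(Add(y, 19), -1)))) = Add(3, Mul(-1, Mul(Add(98, j), Pow(Add(19, y), -1)))) = Add(3, Mul(-1, Mul(Pow(Add(19, y), -1), Add(98, j)))) = Add(3, Mul(-1, Pow(Add(19, y), -1), Add(98, j))))
Mul(Add(47333, Function('c')(Add(Add(-4, 5), 71), -112)), Pow(Add(-30443, 13437), -1)) = Mul(Add(47333, Mul(Pow(Add(19, -112), -1), Add(-41, Mul(-1, Add(Add(-4, 5), 71)), Mul(3, -112)))), Pow(Add(-30443, 13437), -1)) = Mul(Add(47333, Mul(Pow(-93, -1), Add(-41, Mul(-1, Add(1, 71)), -336))), Pow(-17006, -1)) = Mul(Add(47333, Mul(Rational(-1, 93), Add(-41, Mul(-1, 72), -336))), Rational(-1, 17006)) = Mul(Add(47333, Mul(Rational(-1, 93), Add(-41, -72, -336))), Rational(-1, 17006)) = Mul(Add(47333, Mul(Rational(-1, 93), -449)), Rational(-1, 17006)) = Mul(Add(47333, Rational(449, 93)), Rational(-1, 17006)) = Mul(Rational(4402418, 93), Rational(-1, 17006)) = Rational(-2201209, 790779)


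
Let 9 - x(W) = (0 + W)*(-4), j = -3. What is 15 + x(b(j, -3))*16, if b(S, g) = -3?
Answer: -33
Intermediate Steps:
x(W) = 9 + 4*W (x(W) = 9 - (0 + W)*(-4) = 9 - W*(-4) = 9 - (-4)*W = 9 + 4*W)
15 + x(b(j, -3))*16 = 15 + (9 + 4*(-3))*16 = 15 + (9 - 12)*16 = 15 - 3*16 = 15 - 48 = -33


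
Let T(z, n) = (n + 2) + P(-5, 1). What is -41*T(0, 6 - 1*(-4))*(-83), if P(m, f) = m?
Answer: 23821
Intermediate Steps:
T(z, n) = -3 + n (T(z, n) = (n + 2) - 5 = (2 + n) - 5 = -3 + n)
-41*T(0, 6 - 1*(-4))*(-83) = -41*(-3 + (6 - 1*(-4)))*(-83) = -41*(-3 + (6 + 4))*(-83) = -41*(-3 + 10)*(-83) = -41*7*(-83) = -287*(-83) = 23821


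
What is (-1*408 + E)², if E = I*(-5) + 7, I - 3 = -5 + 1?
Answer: 156816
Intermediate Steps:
I = -1 (I = 3 + (-5 + 1) = 3 - 4 = -1)
E = 12 (E = -1*(-5) + 7 = 5 + 7 = 12)
(-1*408 + E)² = (-1*408 + 12)² = (-408 + 12)² = (-396)² = 156816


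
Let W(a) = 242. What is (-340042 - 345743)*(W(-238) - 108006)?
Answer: 73902934740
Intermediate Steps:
(-340042 - 345743)*(W(-238) - 108006) = (-340042 - 345743)*(242 - 108006) = -685785*(-107764) = 73902934740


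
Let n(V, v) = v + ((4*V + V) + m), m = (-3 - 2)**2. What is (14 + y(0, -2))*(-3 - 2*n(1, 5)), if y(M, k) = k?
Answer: -876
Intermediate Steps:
m = 25 (m = (-5)**2 = 25)
n(V, v) = 25 + v + 5*V (n(V, v) = v + ((4*V + V) + 25) = v + (5*V + 25) = v + (25 + 5*V) = 25 + v + 5*V)
(14 + y(0, -2))*(-3 - 2*n(1, 5)) = (14 - 2)*(-3 - 2*(25 + 5 + 5*1)) = 12*(-3 - 2*(25 + 5 + 5)) = 12*(-3 - 2*35) = 12*(-3 - 70) = 12*(-73) = -876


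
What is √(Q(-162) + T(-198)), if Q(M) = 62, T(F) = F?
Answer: 2*I*√34 ≈ 11.662*I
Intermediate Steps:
√(Q(-162) + T(-198)) = √(62 - 198) = √(-136) = 2*I*√34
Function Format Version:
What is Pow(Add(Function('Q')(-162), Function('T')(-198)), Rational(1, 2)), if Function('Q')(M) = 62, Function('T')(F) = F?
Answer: Mul(2, I, Pow(34, Rational(1, 2))) ≈ Mul(11.662, I)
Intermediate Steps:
Pow(Add(Function('Q')(-162), Function('T')(-198)), Rational(1, 2)) = Pow(Add(62, -198), Rational(1, 2)) = Pow(-136, Rational(1, 2)) = Mul(2, I, Pow(34, Rational(1, 2)))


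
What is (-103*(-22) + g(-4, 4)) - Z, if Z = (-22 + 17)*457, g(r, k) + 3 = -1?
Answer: 4547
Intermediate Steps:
g(r, k) = -4 (g(r, k) = -3 - 1 = -4)
Z = -2285 (Z = -5*457 = -2285)
(-103*(-22) + g(-4, 4)) - Z = (-103*(-22) - 4) - 1*(-2285) = (2266 - 4) + 2285 = 2262 + 2285 = 4547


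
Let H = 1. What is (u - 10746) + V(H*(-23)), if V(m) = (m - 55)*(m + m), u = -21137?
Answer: -28295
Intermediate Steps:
V(m) = 2*m*(-55 + m) (V(m) = (-55 + m)*(2*m) = 2*m*(-55 + m))
(u - 10746) + V(H*(-23)) = (-21137 - 10746) + 2*(1*(-23))*(-55 + 1*(-23)) = -31883 + 2*(-23)*(-55 - 23) = -31883 + 2*(-23)*(-78) = -31883 + 3588 = -28295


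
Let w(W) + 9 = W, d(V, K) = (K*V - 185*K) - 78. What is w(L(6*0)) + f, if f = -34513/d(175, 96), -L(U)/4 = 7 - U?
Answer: -3893/1038 ≈ -3.7505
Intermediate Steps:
L(U) = -28 + 4*U (L(U) = -4*(7 - U) = -28 + 4*U)
d(V, K) = -78 - 185*K + K*V (d(V, K) = (-185*K + K*V) - 78 = -78 - 185*K + K*V)
w(W) = -9 + W
f = 34513/1038 (f = -34513/(-78 - 185*96 + 96*175) = -34513/(-78 - 17760 + 16800) = -34513/(-1038) = -34513*(-1/1038) = 34513/1038 ≈ 33.250)
w(L(6*0)) + f = (-9 + (-28 + 4*(6*0))) + 34513/1038 = (-9 + (-28 + 4*0)) + 34513/1038 = (-9 + (-28 + 0)) + 34513/1038 = (-9 - 28) + 34513/1038 = -37 + 34513/1038 = -3893/1038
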